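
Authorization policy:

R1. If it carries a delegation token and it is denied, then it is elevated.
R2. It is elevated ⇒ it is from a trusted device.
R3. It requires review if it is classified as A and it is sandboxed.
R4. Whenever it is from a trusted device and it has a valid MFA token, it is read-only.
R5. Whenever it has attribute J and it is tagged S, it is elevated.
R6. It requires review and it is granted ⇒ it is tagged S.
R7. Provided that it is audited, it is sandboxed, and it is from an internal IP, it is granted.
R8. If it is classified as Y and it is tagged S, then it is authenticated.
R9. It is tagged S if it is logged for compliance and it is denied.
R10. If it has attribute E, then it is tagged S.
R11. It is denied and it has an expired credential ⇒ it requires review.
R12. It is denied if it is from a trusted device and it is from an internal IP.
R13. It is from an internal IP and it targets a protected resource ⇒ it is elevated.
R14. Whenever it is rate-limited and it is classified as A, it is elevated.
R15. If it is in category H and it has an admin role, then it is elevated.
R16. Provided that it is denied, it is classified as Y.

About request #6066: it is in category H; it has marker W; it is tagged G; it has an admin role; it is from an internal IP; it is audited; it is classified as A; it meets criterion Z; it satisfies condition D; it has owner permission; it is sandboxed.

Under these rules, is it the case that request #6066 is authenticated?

By R3 (it is classified as A, it is sandboxed): it requires review.
By R7 (it is audited, it is sandboxed, it is from an internal IP): it is granted.
By R15 (it is in category H, it has an admin role): it is elevated.
By R2 (it is elevated): it is from a trusted device.
By R6 (it requires review, it is granted): it is tagged S.
By R12 (it is from a trusted device, it is from an internal IP): it is denied.
By R16 (it is denied): it is classified as Y.
By R8 (it is classified as Y, it is tagged S): it is authenticated.

Yes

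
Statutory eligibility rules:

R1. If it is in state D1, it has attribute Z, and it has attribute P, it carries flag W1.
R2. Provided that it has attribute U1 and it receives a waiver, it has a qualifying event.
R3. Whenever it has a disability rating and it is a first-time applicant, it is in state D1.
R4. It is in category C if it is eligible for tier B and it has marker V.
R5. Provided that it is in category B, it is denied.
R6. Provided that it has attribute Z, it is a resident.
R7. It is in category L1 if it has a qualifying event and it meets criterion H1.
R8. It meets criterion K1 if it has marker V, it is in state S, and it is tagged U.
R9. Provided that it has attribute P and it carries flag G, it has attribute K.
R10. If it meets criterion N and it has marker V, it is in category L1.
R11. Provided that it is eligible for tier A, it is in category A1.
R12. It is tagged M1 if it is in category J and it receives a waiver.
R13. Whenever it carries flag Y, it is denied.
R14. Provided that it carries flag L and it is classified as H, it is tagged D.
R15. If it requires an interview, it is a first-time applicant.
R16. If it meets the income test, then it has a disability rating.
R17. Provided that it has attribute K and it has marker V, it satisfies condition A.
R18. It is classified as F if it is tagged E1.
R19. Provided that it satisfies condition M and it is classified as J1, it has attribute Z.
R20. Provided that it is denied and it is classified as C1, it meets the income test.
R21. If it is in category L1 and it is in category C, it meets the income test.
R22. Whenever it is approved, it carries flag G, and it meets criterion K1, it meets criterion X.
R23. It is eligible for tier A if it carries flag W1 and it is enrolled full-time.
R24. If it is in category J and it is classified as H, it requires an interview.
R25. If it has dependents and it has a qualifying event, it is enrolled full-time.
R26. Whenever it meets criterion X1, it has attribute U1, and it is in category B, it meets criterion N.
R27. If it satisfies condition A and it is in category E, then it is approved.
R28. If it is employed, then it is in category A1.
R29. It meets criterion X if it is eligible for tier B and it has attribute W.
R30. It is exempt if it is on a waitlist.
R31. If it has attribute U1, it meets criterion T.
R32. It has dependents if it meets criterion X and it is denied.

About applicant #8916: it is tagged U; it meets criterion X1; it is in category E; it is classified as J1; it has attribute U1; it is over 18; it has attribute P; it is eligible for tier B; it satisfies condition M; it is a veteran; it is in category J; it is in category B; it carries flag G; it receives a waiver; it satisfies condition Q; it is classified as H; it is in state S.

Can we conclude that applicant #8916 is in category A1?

No

Forward chaining from the given facts derives: has a qualifying event, is denied, has attribute K, is tagged M1, has attribute Z, requires an interview, meets criterion N, meets criterion T, is a resident, is a first-time applicant.
Rules concluding "it is in category A1": R11 needs "it is eligible for tier A"; R28 needs "it is employed" — none of these are established.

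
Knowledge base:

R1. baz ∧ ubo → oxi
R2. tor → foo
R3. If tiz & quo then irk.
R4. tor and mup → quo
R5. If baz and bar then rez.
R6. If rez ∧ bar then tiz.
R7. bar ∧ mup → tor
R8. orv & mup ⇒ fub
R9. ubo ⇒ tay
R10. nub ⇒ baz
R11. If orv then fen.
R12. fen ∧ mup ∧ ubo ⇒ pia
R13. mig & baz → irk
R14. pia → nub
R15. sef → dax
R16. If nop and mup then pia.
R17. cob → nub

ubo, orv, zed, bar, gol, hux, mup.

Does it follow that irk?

Yes

tor  (by R7: bar, mup)
fen  (by R11: orv)
pia  (by R12: fen, mup, ubo)
nub  (by R14: pia)
quo  (by R4: tor, mup)
baz  (by R10: nub)
rez  (by R5: baz, bar)
tiz  (by R6: rez, bar)
irk  (by R3: tiz, quo)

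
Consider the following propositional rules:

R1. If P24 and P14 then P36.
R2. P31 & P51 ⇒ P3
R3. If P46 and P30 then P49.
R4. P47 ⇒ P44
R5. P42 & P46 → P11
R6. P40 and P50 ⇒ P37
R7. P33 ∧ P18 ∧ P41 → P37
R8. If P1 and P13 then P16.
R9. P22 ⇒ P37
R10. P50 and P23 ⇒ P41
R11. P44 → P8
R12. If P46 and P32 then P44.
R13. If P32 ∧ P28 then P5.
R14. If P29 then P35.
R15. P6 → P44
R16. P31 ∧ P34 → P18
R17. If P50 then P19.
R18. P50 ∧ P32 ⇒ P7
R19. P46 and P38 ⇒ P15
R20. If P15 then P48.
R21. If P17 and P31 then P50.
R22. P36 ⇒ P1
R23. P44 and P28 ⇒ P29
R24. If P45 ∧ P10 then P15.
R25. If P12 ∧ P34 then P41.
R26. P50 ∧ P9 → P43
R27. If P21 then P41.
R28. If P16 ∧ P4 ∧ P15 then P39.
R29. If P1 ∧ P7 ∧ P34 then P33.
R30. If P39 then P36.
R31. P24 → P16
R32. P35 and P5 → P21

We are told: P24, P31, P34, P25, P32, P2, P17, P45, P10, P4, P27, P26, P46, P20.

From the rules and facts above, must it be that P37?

Forward chaining from the given facts derives: P44, P18, P50, P15, P16, P8, P19, P7, P48, P39, P36, P1, P33.
Rules concluding P37: R6 needs P40; R7 needs P41; R9 needs P22 — none of these are established.

No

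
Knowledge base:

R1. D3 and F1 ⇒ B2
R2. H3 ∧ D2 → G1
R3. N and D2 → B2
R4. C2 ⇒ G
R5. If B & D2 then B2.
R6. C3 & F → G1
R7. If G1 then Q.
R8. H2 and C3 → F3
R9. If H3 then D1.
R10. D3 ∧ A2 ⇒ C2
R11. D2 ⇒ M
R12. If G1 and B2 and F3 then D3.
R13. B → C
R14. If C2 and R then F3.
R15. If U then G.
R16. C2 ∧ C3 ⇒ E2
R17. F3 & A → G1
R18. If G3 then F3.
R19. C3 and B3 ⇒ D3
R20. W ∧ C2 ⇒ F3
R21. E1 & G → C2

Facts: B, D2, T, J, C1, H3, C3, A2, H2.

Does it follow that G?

Yes

G1  (by R2: H3, D2)
B2  (by R5: B, D2)
F3  (by R8: H2, C3)
D3  (by R12: G1, B2, F3)
C2  (by R10: D3, A2)
G  (by R4: C2)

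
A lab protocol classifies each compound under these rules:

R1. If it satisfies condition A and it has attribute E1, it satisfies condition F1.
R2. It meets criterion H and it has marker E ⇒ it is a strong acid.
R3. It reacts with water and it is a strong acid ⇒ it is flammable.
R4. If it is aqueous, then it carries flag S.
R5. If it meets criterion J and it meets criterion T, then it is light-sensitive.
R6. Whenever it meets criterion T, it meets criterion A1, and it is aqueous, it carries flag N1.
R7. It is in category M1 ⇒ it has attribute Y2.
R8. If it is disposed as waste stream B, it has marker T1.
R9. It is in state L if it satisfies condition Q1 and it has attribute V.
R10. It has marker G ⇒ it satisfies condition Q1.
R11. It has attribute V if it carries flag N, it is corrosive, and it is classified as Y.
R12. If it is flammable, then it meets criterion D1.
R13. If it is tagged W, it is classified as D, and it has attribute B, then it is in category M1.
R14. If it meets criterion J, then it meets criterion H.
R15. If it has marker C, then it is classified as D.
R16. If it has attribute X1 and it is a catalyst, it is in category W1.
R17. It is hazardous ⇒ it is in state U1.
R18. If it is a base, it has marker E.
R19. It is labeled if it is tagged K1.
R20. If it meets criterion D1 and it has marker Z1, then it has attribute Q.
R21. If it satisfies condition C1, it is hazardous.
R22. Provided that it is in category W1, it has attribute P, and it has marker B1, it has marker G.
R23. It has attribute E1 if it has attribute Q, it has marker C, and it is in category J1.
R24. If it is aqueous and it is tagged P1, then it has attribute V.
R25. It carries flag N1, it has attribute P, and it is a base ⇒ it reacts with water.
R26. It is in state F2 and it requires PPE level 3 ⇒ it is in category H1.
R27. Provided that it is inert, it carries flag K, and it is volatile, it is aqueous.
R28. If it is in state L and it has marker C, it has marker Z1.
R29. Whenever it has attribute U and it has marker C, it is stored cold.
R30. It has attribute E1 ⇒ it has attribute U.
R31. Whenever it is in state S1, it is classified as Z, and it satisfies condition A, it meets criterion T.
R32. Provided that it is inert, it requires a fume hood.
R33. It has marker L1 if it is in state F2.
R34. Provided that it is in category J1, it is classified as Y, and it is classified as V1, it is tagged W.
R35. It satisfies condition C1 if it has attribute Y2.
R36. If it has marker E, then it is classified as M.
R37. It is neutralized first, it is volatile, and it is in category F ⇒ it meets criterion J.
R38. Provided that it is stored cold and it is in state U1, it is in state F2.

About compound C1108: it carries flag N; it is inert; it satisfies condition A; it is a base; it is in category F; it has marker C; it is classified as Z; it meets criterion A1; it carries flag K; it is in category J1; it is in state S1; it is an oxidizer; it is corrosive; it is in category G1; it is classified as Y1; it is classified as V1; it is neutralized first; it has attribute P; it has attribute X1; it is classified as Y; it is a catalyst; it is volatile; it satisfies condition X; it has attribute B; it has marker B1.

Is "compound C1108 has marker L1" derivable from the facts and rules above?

By R11 (it carries flag N, it is corrosive, it is classified as Y): it has attribute V.
By R15 (it has marker C): it is classified as D.
By R16 (it has attribute X1, it is a catalyst): it is in category W1.
By R18 (it is a base): it has marker E.
By R22 (it is in category W1, it has attribute P, it has marker B1): it has marker G.
By R27 (it is inert, it carries flag K, it is volatile): it is aqueous.
By R31 (it is in state S1, it is classified as Z, it satisfies condition A): it meets criterion T.
By R34 (it is in category J1, it is classified as Y, it is classified as V1): it is tagged W.
By R37 (it is neutralized first, it is volatile, it is in category F): it meets criterion J.
By R6 (it meets criterion T, it meets criterion A1, it is aqueous): it carries flag N1.
By R10 (it has marker G): it satisfies condition Q1.
By R13 (it is tagged W, it is classified as D, it has attribute B): it is in category M1.
By R14 (it meets criterion J): it meets criterion H.
By R25 (it carries flag N1, it has attribute P, it is a base): it reacts with water.
By R2 (it meets criterion H, it has marker E): it is a strong acid.
By R3 (it reacts with water, it is a strong acid): it is flammable.
By R7 (it is in category M1): it has attribute Y2.
By R9 (it satisfies condition Q1, it has attribute V): it is in state L.
By R12 (it is flammable): it meets criterion D1.
By R28 (it is in state L, it has marker C): it has marker Z1.
By R35 (it has attribute Y2): it satisfies condition C1.
By R20 (it meets criterion D1, it has marker Z1): it has attribute Q.
By R21 (it satisfies condition C1): it is hazardous.
By R23 (it has attribute Q, it has marker C, it is in category J1): it has attribute E1.
By R30 (it has attribute E1): it has attribute U.
By R17 (it is hazardous): it is in state U1.
By R29 (it has attribute U, it has marker C): it is stored cold.
By R38 (it is stored cold, it is in state U1): it is in state F2.
By R33 (it is in state F2): it has marker L1.

Yes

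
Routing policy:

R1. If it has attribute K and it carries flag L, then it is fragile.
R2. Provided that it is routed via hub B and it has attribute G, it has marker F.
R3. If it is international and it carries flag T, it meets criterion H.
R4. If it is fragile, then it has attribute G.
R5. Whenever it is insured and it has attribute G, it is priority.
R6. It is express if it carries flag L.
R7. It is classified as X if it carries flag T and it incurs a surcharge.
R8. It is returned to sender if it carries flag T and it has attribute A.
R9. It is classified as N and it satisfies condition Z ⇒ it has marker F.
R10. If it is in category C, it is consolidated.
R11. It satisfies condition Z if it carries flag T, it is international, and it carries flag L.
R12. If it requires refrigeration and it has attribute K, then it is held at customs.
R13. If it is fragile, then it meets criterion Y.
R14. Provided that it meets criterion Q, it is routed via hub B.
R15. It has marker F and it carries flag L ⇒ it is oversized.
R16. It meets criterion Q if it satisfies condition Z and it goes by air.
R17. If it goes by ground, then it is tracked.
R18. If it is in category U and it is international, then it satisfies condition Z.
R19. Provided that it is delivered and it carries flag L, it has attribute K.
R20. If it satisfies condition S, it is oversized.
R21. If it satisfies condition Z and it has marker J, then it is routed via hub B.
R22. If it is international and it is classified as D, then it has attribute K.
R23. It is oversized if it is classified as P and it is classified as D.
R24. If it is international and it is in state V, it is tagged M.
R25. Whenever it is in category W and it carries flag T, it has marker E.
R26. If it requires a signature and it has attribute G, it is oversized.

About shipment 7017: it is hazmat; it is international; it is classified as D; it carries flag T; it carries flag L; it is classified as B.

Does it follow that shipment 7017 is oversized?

Forward chaining from the given facts derives: meets criterion H, is express, satisfies condition Z, has attribute K, is fragile, has attribute G, meets criterion Y.
Rules concluding "it is oversized": R15 needs "it has marker F"; R20 needs "it satisfies condition S"; R23 needs "it is classified as P"; R26 needs "it requires a signature" — none of these are established.

No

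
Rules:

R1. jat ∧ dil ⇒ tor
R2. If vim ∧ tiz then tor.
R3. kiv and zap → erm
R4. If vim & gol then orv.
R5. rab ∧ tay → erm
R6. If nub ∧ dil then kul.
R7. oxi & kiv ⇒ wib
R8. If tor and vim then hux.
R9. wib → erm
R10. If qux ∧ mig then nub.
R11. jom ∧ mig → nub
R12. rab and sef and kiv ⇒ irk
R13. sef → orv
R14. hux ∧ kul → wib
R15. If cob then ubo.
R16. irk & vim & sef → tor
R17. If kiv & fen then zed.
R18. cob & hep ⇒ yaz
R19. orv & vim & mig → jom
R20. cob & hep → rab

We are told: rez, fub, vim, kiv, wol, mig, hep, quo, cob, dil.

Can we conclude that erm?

No

Forward chaining from the given facts derives: ubo, yaz, rab.
Rules concluding erm: R3 needs zap; R5 needs tay; R9 needs wib — none of these are established.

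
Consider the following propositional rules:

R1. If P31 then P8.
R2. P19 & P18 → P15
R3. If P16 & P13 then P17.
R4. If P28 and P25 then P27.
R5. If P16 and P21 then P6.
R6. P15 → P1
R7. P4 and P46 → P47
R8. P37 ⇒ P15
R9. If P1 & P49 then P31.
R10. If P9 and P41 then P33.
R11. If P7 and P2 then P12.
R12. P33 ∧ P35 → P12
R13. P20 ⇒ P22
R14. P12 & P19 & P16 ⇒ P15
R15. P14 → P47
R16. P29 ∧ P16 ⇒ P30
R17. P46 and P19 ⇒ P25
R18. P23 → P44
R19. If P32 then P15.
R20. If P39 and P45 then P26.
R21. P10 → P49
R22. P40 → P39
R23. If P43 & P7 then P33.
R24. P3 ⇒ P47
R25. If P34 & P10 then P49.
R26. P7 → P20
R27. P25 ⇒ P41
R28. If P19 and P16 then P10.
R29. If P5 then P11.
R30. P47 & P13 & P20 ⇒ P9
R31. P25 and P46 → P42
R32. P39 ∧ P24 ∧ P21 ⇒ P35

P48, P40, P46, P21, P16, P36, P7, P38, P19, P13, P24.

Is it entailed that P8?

No

Forward chaining from the given facts derives: P17, P6, P25, P39, P20, P41, P10, P42, P35, P22, P49.
The only rule concluding P8 is R1, which needs P31; that is never established.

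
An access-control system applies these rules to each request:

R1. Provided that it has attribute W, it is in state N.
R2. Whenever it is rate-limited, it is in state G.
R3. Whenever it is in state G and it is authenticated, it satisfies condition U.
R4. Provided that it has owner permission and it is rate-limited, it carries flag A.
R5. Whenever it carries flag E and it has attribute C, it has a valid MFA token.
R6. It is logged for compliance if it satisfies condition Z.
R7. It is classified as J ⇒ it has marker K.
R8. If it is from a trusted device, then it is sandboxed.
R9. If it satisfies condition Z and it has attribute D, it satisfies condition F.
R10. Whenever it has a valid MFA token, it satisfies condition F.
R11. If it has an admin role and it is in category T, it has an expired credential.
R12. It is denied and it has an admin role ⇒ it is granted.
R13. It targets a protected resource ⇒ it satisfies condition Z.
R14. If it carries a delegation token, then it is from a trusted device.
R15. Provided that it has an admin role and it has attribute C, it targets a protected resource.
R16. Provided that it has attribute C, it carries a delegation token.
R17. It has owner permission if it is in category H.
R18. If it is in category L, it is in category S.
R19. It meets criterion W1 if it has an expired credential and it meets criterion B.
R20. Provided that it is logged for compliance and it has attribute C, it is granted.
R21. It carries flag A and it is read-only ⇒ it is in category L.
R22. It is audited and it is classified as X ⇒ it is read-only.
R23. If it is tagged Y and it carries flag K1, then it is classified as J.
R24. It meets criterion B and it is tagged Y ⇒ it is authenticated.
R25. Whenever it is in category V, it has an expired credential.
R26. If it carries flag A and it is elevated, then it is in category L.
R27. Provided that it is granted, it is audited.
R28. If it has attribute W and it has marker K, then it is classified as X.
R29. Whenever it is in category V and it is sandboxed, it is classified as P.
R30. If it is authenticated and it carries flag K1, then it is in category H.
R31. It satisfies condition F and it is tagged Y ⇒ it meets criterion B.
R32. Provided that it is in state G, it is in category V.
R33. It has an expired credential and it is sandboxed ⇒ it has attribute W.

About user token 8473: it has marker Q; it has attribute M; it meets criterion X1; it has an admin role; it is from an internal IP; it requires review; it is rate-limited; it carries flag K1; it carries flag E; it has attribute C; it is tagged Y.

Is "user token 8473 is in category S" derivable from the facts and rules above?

Yes

By R2 (it is rate-limited): it is in state G.
By R5 (it carries flag E, it has attribute C): it has a valid MFA token.
By R10 (it has a valid MFA token): it satisfies condition F.
By R15 (it has an admin role, it has attribute C): it targets a protected resource.
By R16 (it has attribute C): it carries a delegation token.
By R23 (it is tagged Y, it carries flag K1): it is classified as J.
By R31 (it satisfies condition F, it is tagged Y): it meets criterion B.
By R32 (it is in state G): it is in category V.
By R7 (it is classified as J): it has marker K.
By R13 (it targets a protected resource): it satisfies condition Z.
By R14 (it carries a delegation token): it is from a trusted device.
By R24 (it meets criterion B, it is tagged Y): it is authenticated.
By R25 (it is in category V): it has an expired credential.
By R30 (it is authenticated, it carries flag K1): it is in category H.
By R6 (it satisfies condition Z): it is logged for compliance.
By R8 (it is from a trusted device): it is sandboxed.
By R17 (it is in category H): it has owner permission.
By R20 (it is logged for compliance, it has attribute C): it is granted.
By R27 (it is granted): it is audited.
By R33 (it has an expired credential, it is sandboxed): it has attribute W.
By R4 (it has owner permission, it is rate-limited): it carries flag A.
By R28 (it has attribute W, it has marker K): it is classified as X.
By R22 (it is audited, it is classified as X): it is read-only.
By R21 (it carries flag A, it is read-only): it is in category L.
By R18 (it is in category L): it is in category S.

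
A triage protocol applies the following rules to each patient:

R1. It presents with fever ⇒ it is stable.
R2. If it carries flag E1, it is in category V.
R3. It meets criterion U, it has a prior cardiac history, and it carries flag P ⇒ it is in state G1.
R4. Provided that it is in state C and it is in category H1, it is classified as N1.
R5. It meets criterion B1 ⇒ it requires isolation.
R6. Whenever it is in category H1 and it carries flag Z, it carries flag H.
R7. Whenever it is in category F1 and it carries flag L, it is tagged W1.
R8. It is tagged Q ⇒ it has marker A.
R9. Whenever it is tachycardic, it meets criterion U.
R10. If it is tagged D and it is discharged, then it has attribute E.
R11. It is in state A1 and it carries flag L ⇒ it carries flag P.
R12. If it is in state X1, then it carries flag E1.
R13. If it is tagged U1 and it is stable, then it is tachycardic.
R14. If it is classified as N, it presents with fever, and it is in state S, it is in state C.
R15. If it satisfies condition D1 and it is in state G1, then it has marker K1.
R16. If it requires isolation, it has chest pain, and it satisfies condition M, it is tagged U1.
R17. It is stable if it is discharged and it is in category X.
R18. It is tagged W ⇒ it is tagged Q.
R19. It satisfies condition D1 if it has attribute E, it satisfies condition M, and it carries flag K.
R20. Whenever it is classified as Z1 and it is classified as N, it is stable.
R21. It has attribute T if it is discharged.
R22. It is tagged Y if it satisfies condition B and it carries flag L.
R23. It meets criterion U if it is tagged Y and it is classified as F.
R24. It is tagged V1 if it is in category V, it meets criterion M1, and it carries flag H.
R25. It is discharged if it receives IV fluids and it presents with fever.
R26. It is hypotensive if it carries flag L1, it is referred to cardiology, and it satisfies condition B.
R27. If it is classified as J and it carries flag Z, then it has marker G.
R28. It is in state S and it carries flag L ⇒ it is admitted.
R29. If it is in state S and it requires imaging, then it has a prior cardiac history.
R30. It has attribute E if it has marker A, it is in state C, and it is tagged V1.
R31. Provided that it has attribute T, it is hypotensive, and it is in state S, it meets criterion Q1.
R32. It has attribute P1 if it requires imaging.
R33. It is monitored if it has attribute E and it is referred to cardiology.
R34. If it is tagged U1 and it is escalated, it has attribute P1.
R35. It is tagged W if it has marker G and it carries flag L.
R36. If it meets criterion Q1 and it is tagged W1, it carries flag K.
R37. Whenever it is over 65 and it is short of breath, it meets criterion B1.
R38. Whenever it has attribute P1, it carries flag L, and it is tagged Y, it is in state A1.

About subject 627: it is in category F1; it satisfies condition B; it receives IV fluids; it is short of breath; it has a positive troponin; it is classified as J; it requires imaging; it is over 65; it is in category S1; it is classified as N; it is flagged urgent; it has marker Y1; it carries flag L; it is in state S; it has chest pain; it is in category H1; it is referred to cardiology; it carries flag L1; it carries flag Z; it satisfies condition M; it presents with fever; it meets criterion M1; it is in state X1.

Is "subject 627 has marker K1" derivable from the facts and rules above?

Yes

By R1 (it presents with fever): it is stable.
By R6 (it is in category H1, it carries flag Z): it carries flag H.
By R7 (it is in category F1, it carries flag L): it is tagged W1.
By R12 (it is in state X1): it carries flag E1.
By R14 (it is classified as N, it presents with fever, it is in state S): it is in state C.
By R22 (it satisfies condition B, it carries flag L): it is tagged Y.
By R25 (it receives IV fluids, it presents with fever): it is discharged.
By R26 (it carries flag L1, it is referred to cardiology, it satisfies condition B): it is hypotensive.
By R27 (it is classified as J, it carries flag Z): it has marker G.
By R29 (it is in state S, it requires imaging): it has a prior cardiac history.
By R32 (it requires imaging): it has attribute P1.
By R35 (it has marker G, it carries flag L): it is tagged W.
By R37 (it is over 65, it is short of breath): it meets criterion B1.
By R38 (it has attribute P1, it carries flag L, it is tagged Y): it is in state A1.
By R2 (it carries flag E1): it is in category V.
By R5 (it meets criterion B1): it requires isolation.
By R11 (it is in state A1, it carries flag L): it carries flag P.
By R16 (it requires isolation, it has chest pain, it satisfies condition M): it is tagged U1.
By R18 (it is tagged W): it is tagged Q.
By R21 (it is discharged): it has attribute T.
By R24 (it is in category V, it meets criterion M1, it carries flag H): it is tagged V1.
By R31 (it has attribute T, it is hypotensive, it is in state S): it meets criterion Q1.
By R36 (it meets criterion Q1, it is tagged W1): it carries flag K.
By R8 (it is tagged Q): it has marker A.
By R13 (it is tagged U1, it is stable): it is tachycardic.
By R30 (it has marker A, it is in state C, it is tagged V1): it has attribute E.
By R9 (it is tachycardic): it meets criterion U.
By R19 (it has attribute E, it satisfies condition M, it carries flag K): it satisfies condition D1.
By R3 (it meets criterion U, it has a prior cardiac history, it carries flag P): it is in state G1.
By R15 (it satisfies condition D1, it is in state G1): it has marker K1.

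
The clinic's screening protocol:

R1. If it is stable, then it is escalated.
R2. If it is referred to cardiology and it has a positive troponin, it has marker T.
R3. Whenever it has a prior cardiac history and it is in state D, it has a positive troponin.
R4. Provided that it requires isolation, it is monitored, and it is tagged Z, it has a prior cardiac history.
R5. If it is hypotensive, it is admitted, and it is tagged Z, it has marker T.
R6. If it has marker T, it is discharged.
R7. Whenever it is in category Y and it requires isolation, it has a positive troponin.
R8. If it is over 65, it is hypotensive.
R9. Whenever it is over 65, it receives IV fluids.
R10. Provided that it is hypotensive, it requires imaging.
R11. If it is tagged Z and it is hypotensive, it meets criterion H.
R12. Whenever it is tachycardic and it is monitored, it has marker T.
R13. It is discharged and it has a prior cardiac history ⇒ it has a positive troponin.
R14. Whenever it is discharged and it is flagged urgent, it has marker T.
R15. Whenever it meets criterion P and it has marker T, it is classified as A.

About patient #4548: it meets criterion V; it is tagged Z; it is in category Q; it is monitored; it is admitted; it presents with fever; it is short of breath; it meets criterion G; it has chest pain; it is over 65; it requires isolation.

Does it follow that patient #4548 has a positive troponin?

Yes

By R4 (it requires isolation, it is monitored, it is tagged Z): it has a prior cardiac history.
By R8 (it is over 65): it is hypotensive.
By R5 (it is hypotensive, it is admitted, it is tagged Z): it has marker T.
By R6 (it has marker T): it is discharged.
By R13 (it is discharged, it has a prior cardiac history): it has a positive troponin.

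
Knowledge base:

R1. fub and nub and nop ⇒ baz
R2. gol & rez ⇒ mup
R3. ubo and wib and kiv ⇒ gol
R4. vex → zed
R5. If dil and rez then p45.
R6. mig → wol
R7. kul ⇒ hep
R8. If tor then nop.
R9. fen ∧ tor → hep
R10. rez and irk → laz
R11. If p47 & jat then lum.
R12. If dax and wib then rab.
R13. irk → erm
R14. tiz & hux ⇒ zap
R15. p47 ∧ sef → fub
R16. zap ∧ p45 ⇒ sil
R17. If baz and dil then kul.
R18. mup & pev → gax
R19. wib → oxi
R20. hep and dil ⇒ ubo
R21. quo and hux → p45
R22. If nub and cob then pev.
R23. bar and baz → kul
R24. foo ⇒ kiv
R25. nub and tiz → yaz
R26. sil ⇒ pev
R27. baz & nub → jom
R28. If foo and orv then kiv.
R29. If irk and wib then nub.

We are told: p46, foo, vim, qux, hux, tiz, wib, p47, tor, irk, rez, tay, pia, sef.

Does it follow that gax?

No

Forward chaining from the given facts derives: nop, laz, erm, zap, fub, oxi, kiv, nub, baz, yaz, jom.
The only rule concluding gax is R18, which needs mup; that is never established.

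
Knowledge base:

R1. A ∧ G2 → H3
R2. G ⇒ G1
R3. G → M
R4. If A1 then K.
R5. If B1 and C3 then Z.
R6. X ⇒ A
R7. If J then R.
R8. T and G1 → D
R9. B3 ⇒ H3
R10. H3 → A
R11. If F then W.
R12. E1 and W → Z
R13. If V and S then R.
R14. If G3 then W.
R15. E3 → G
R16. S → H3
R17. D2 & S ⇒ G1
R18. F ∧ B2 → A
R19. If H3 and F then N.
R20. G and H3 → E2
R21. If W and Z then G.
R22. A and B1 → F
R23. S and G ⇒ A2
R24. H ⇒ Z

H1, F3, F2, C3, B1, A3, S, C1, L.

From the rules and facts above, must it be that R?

No

Forward chaining from the given facts derives: Z, H3, A, F, W, N, G, A2, G1, M, E2.
Rules concluding R: R7 needs J; R13 needs V — none of these are established.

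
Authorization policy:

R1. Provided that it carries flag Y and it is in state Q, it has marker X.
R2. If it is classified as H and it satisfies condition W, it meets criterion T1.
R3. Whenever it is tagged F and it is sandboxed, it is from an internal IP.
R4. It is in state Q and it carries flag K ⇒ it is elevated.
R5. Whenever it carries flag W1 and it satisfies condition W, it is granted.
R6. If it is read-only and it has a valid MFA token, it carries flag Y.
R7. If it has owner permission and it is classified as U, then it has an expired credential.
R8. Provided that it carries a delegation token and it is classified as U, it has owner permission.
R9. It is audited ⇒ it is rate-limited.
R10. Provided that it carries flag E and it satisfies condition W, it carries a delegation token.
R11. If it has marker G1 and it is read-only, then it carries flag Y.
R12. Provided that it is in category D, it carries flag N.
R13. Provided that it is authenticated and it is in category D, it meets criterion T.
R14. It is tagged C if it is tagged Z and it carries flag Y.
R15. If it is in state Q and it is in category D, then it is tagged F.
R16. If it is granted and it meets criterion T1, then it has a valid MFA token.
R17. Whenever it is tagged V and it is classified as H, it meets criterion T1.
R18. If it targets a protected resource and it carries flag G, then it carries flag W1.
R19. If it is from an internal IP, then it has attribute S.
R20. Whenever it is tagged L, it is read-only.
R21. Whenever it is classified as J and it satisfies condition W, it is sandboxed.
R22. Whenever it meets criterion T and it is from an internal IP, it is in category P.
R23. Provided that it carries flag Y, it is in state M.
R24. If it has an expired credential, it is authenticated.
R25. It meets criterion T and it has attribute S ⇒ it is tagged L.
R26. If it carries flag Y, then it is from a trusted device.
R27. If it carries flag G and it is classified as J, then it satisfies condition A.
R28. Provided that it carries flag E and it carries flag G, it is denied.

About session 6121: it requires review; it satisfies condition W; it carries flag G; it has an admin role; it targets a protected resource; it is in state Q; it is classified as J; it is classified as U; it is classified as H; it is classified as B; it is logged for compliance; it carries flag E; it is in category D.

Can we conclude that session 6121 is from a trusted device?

By R2 (it is classified as H, it satisfies condition W): it meets criterion T1.
By R10 (it carries flag E, it satisfies condition W): it carries a delegation token.
By R15 (it is in state Q, it is in category D): it is tagged F.
By R18 (it targets a protected resource, it carries flag G): it carries flag W1.
By R21 (it is classified as J, it satisfies condition W): it is sandboxed.
By R3 (it is tagged F, it is sandboxed): it is from an internal IP.
By R5 (it carries flag W1, it satisfies condition W): it is granted.
By R8 (it carries a delegation token, it is classified as U): it has owner permission.
By R16 (it is granted, it meets criterion T1): it has a valid MFA token.
By R19 (it is from an internal IP): it has attribute S.
By R7 (it has owner permission, it is classified as U): it has an expired credential.
By R24 (it has an expired credential): it is authenticated.
By R13 (it is authenticated, it is in category D): it meets criterion T.
By R25 (it meets criterion T, it has attribute S): it is tagged L.
By R20 (it is tagged L): it is read-only.
By R6 (it is read-only, it has a valid MFA token): it carries flag Y.
By R26 (it carries flag Y): it is from a trusted device.

Yes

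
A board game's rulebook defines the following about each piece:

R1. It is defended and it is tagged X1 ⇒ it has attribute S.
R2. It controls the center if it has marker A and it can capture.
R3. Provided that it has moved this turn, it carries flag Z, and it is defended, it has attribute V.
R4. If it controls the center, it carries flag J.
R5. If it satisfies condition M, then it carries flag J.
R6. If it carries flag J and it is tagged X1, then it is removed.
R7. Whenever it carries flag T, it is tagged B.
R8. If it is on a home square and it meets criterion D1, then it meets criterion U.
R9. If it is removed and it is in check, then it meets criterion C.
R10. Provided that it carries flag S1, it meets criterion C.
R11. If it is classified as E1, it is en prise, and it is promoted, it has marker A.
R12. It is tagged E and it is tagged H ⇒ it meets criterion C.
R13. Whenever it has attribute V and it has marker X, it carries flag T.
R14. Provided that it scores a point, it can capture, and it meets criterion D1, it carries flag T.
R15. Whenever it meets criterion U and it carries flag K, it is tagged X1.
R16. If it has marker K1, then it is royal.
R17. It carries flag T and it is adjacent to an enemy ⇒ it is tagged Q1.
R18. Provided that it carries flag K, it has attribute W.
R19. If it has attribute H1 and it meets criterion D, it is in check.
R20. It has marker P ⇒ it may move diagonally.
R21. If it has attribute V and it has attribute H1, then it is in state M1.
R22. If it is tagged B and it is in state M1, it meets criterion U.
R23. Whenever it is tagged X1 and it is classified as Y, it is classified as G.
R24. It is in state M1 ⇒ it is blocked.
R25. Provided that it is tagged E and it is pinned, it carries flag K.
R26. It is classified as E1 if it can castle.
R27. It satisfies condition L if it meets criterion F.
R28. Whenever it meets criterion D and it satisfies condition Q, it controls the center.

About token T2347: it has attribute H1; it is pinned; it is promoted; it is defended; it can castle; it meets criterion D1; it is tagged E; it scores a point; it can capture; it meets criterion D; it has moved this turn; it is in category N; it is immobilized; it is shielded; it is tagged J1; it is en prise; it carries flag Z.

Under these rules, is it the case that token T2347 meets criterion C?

By R3 (it has moved this turn, it carries flag Z, it is defended): it has attribute V.
By R14 (it scores a point, it can capture, it meets criterion D1): it carries flag T.
By R19 (it has attribute H1, it meets criterion D): it is in check.
By R21 (it has attribute V, it has attribute H1): it is in state M1.
By R25 (it is tagged E, it is pinned): it carries flag K.
By R26 (it can castle): it is classified as E1.
By R7 (it carries flag T): it is tagged B.
By R11 (it is classified as E1, it is en prise, it is promoted): it has marker A.
By R22 (it is tagged B, it is in state M1): it meets criterion U.
By R2 (it has marker A, it can capture): it controls the center.
By R4 (it controls the center): it carries flag J.
By R15 (it meets criterion U, it carries flag K): it is tagged X1.
By R6 (it carries flag J, it is tagged X1): it is removed.
By R9 (it is removed, it is in check): it meets criterion C.

Yes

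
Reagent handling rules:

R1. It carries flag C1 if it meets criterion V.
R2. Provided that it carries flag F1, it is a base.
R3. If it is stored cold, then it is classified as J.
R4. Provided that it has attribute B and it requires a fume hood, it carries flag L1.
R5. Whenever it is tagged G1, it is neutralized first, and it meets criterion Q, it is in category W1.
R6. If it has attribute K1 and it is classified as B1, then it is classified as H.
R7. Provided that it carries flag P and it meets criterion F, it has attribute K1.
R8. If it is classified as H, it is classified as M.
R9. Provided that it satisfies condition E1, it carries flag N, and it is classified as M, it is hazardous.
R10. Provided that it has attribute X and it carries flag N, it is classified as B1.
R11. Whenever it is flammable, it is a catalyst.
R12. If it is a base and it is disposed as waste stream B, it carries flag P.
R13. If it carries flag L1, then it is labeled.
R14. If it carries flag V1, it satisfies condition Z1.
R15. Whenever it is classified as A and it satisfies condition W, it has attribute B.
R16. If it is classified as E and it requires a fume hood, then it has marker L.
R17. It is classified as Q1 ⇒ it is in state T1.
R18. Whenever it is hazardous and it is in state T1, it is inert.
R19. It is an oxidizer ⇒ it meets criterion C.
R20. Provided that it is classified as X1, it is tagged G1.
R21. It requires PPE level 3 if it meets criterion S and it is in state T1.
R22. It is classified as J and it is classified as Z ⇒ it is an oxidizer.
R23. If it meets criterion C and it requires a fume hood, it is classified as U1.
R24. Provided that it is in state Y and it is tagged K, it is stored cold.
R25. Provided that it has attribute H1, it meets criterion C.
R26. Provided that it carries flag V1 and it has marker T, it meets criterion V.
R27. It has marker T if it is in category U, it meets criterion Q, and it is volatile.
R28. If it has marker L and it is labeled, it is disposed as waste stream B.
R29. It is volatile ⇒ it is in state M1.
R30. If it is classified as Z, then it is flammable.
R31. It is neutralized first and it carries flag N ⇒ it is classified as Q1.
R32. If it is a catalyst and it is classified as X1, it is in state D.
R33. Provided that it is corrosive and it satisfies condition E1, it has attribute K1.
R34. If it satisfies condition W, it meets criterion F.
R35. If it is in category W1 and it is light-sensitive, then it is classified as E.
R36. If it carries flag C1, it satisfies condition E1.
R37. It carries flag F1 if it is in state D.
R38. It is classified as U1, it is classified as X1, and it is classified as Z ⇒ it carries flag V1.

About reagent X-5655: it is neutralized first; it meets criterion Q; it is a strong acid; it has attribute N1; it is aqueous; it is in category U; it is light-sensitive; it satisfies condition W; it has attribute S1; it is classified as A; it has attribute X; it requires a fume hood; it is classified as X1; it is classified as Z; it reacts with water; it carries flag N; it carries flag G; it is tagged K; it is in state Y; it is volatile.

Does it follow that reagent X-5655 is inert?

By R10 (it has attribute X, it carries flag N): it is classified as B1.
By R15 (it is classified as A, it satisfies condition W): it has attribute B.
By R20 (it is classified as X1): it is tagged G1.
By R24 (it is in state Y, it is tagged K): it is stored cold.
By R27 (it is in category U, it meets criterion Q, it is volatile): it has marker T.
By R30 (it is classified as Z): it is flammable.
By R31 (it is neutralized first, it carries flag N): it is classified as Q1.
By R34 (it satisfies condition W): it meets criterion F.
By R3 (it is stored cold): it is classified as J.
By R4 (it has attribute B, it requires a fume hood): it carries flag L1.
By R5 (it is tagged G1, it is neutralized first, it meets criterion Q): it is in category W1.
By R11 (it is flammable): it is a catalyst.
By R13 (it carries flag L1): it is labeled.
By R17 (it is classified as Q1): it is in state T1.
By R22 (it is classified as J, it is classified as Z): it is an oxidizer.
By R32 (it is a catalyst, it is classified as X1): it is in state D.
By R35 (it is in category W1, it is light-sensitive): it is classified as E.
By R37 (it is in state D): it carries flag F1.
By R2 (it carries flag F1): it is a base.
By R16 (it is classified as E, it requires a fume hood): it has marker L.
By R19 (it is an oxidizer): it meets criterion C.
By R23 (it meets criterion C, it requires a fume hood): it is classified as U1.
By R28 (it has marker L, it is labeled): it is disposed as waste stream B.
By R38 (it is classified as U1, it is classified as X1, it is classified as Z): it carries flag V1.
By R12 (it is a base, it is disposed as waste stream B): it carries flag P.
By R26 (it carries flag V1, it has marker T): it meets criterion V.
By R1 (it meets criterion V): it carries flag C1.
By R7 (it carries flag P, it meets criterion F): it has attribute K1.
By R36 (it carries flag C1): it satisfies condition E1.
By R6 (it has attribute K1, it is classified as B1): it is classified as H.
By R8 (it is classified as H): it is classified as M.
By R9 (it satisfies condition E1, it carries flag N, it is classified as M): it is hazardous.
By R18 (it is hazardous, it is in state T1): it is inert.

Yes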